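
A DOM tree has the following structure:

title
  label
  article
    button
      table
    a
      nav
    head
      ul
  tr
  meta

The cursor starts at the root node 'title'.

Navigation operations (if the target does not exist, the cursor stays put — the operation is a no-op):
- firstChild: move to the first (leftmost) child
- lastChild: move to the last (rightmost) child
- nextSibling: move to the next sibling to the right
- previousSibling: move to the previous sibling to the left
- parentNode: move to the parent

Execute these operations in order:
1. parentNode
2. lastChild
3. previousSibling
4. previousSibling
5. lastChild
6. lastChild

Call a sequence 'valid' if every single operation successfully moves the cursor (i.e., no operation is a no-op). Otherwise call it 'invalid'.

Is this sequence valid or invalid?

After 1 (parentNode): title (no-op, stayed)
After 2 (lastChild): meta
After 3 (previousSibling): tr
After 4 (previousSibling): article
After 5 (lastChild): head
After 6 (lastChild): ul

Answer: invalid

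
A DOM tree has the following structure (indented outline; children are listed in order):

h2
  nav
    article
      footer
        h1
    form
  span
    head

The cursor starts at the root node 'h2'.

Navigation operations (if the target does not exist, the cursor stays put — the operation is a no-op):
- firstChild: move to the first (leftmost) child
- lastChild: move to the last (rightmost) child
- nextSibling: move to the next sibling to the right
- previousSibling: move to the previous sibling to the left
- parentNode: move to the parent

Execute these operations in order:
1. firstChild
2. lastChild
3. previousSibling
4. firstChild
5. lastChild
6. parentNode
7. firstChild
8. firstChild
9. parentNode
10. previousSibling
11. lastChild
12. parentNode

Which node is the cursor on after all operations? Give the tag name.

After 1 (firstChild): nav
After 2 (lastChild): form
After 3 (previousSibling): article
After 4 (firstChild): footer
After 5 (lastChild): h1
After 6 (parentNode): footer
After 7 (firstChild): h1
After 8 (firstChild): h1 (no-op, stayed)
After 9 (parentNode): footer
After 10 (previousSibling): footer (no-op, stayed)
After 11 (lastChild): h1
After 12 (parentNode): footer

Answer: footer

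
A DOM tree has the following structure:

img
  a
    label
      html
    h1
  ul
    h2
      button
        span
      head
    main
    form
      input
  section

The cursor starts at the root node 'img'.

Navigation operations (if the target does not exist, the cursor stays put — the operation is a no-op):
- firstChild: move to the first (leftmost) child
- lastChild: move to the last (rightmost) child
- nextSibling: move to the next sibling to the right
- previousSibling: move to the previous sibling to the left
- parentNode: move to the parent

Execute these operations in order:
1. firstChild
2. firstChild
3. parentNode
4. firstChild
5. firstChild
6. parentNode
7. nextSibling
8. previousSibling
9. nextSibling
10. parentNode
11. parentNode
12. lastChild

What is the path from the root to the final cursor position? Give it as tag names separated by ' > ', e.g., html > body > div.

After 1 (firstChild): a
After 2 (firstChild): label
After 3 (parentNode): a
After 4 (firstChild): label
After 5 (firstChild): html
After 6 (parentNode): label
After 7 (nextSibling): h1
After 8 (previousSibling): label
After 9 (nextSibling): h1
After 10 (parentNode): a
After 11 (parentNode): img
After 12 (lastChild): section

Answer: img > section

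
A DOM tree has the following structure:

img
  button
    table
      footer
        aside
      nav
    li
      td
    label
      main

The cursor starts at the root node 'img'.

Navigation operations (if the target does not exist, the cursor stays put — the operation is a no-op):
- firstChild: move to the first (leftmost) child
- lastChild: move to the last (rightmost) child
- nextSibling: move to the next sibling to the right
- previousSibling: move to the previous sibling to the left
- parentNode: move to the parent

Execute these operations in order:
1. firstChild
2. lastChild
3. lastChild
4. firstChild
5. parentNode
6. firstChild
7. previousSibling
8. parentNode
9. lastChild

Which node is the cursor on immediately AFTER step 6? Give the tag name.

Answer: main

Derivation:
After 1 (firstChild): button
After 2 (lastChild): label
After 3 (lastChild): main
After 4 (firstChild): main (no-op, stayed)
After 5 (parentNode): label
After 6 (firstChild): main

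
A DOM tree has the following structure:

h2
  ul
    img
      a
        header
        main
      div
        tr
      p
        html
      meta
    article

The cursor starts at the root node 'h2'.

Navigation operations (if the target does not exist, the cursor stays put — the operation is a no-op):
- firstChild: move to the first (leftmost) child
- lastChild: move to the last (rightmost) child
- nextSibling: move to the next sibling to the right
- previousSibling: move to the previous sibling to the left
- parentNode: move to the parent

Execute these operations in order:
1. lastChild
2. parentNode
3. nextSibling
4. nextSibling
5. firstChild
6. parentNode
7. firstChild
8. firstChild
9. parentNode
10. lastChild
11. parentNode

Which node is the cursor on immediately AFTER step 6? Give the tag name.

After 1 (lastChild): ul
After 2 (parentNode): h2
After 3 (nextSibling): h2 (no-op, stayed)
After 4 (nextSibling): h2 (no-op, stayed)
After 5 (firstChild): ul
After 6 (parentNode): h2

Answer: h2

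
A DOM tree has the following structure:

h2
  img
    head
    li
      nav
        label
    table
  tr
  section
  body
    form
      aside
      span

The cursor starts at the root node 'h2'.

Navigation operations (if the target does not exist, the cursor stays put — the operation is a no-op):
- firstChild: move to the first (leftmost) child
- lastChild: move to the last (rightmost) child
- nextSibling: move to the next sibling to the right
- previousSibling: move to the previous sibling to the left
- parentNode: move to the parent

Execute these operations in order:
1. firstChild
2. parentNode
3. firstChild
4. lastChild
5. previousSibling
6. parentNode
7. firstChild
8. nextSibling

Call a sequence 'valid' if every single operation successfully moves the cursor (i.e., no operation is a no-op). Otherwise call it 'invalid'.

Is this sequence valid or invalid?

Answer: valid

Derivation:
After 1 (firstChild): img
After 2 (parentNode): h2
After 3 (firstChild): img
After 4 (lastChild): table
After 5 (previousSibling): li
After 6 (parentNode): img
After 7 (firstChild): head
After 8 (nextSibling): li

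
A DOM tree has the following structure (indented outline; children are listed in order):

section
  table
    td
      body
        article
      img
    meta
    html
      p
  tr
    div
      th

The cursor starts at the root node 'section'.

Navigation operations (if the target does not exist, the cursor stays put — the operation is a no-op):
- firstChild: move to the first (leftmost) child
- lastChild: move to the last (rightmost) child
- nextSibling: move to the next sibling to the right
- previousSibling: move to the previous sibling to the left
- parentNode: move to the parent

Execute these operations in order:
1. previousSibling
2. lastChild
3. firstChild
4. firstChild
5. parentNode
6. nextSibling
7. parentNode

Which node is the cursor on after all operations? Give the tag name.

After 1 (previousSibling): section (no-op, stayed)
After 2 (lastChild): tr
After 3 (firstChild): div
After 4 (firstChild): th
After 5 (parentNode): div
After 6 (nextSibling): div (no-op, stayed)
After 7 (parentNode): tr

Answer: tr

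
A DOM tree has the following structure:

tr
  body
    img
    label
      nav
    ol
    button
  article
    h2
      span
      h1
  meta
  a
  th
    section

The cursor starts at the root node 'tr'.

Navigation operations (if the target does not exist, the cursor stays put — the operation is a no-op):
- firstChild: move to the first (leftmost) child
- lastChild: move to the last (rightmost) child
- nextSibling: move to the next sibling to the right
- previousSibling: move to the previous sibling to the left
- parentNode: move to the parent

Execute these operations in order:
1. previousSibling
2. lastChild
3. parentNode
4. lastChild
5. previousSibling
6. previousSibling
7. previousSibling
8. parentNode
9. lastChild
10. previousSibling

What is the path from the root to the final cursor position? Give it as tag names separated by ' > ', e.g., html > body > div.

Answer: tr > a

Derivation:
After 1 (previousSibling): tr (no-op, stayed)
After 2 (lastChild): th
After 3 (parentNode): tr
After 4 (lastChild): th
After 5 (previousSibling): a
After 6 (previousSibling): meta
After 7 (previousSibling): article
After 8 (parentNode): tr
After 9 (lastChild): th
After 10 (previousSibling): a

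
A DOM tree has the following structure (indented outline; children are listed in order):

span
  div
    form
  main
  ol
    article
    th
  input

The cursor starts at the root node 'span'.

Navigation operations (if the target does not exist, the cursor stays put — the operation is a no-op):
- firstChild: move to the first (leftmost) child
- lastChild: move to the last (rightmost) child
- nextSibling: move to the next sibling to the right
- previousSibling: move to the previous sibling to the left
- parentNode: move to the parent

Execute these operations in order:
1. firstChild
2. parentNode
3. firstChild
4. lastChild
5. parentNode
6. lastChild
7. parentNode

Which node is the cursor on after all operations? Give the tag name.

After 1 (firstChild): div
After 2 (parentNode): span
After 3 (firstChild): div
After 4 (lastChild): form
After 5 (parentNode): div
After 6 (lastChild): form
After 7 (parentNode): div

Answer: div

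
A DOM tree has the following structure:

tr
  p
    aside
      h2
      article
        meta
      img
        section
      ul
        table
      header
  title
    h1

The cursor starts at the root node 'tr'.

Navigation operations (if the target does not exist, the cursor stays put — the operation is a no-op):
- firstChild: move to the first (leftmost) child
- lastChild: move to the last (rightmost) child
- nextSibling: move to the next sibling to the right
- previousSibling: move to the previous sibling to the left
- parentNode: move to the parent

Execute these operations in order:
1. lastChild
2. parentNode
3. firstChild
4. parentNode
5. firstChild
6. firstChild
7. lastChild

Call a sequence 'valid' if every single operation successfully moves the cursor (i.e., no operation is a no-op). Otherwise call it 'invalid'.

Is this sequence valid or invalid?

Answer: valid

Derivation:
After 1 (lastChild): title
After 2 (parentNode): tr
After 3 (firstChild): p
After 4 (parentNode): tr
After 5 (firstChild): p
After 6 (firstChild): aside
After 7 (lastChild): header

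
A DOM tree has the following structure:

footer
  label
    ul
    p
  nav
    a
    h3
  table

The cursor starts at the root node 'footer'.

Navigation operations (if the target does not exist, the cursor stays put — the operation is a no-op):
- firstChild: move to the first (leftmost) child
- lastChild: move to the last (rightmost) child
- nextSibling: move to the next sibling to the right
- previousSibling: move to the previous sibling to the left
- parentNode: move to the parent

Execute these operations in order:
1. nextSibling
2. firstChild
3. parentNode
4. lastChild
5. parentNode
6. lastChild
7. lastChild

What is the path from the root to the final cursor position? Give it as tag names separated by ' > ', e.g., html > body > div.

Answer: footer > table

Derivation:
After 1 (nextSibling): footer (no-op, stayed)
After 2 (firstChild): label
After 3 (parentNode): footer
After 4 (lastChild): table
After 5 (parentNode): footer
After 6 (lastChild): table
After 7 (lastChild): table (no-op, stayed)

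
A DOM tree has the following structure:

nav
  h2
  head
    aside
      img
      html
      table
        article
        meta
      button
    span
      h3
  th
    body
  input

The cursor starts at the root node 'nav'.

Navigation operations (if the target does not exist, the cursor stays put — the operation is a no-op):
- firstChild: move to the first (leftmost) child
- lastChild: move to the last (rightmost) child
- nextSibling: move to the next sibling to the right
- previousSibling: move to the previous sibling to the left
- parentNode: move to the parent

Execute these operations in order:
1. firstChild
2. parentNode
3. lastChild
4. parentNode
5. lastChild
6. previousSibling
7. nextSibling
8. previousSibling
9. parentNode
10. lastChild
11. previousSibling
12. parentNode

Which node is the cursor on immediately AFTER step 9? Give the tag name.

Answer: nav

Derivation:
After 1 (firstChild): h2
After 2 (parentNode): nav
After 3 (lastChild): input
After 4 (parentNode): nav
After 5 (lastChild): input
After 6 (previousSibling): th
After 7 (nextSibling): input
After 8 (previousSibling): th
After 9 (parentNode): nav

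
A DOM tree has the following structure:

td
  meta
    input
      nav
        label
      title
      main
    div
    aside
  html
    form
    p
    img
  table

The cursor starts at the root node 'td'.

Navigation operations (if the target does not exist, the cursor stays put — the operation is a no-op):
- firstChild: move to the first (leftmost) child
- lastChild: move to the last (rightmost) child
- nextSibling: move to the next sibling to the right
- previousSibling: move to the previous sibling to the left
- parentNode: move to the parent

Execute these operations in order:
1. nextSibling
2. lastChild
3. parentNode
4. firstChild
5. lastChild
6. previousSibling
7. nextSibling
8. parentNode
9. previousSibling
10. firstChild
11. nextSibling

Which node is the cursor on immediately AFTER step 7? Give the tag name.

Answer: aside

Derivation:
After 1 (nextSibling): td (no-op, stayed)
After 2 (lastChild): table
After 3 (parentNode): td
After 4 (firstChild): meta
After 5 (lastChild): aside
After 6 (previousSibling): div
After 7 (nextSibling): aside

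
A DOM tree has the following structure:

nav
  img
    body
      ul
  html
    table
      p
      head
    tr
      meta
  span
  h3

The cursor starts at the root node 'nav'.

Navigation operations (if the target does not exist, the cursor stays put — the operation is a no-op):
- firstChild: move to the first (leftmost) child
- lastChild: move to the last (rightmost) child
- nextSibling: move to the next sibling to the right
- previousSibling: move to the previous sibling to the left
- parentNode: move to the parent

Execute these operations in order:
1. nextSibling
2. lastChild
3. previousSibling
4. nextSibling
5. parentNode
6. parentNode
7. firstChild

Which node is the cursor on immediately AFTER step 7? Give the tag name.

Answer: img

Derivation:
After 1 (nextSibling): nav (no-op, stayed)
After 2 (lastChild): h3
After 3 (previousSibling): span
After 4 (nextSibling): h3
After 5 (parentNode): nav
After 6 (parentNode): nav (no-op, stayed)
After 7 (firstChild): img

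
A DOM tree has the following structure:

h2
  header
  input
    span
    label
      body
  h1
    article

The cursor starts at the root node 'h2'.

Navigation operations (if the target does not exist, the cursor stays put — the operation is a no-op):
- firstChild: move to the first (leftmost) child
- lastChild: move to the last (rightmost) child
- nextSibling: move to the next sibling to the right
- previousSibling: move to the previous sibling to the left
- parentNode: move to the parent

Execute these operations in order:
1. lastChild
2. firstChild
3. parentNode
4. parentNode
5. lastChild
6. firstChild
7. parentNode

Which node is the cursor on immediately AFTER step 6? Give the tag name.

After 1 (lastChild): h1
After 2 (firstChild): article
After 3 (parentNode): h1
After 4 (parentNode): h2
After 5 (lastChild): h1
After 6 (firstChild): article

Answer: article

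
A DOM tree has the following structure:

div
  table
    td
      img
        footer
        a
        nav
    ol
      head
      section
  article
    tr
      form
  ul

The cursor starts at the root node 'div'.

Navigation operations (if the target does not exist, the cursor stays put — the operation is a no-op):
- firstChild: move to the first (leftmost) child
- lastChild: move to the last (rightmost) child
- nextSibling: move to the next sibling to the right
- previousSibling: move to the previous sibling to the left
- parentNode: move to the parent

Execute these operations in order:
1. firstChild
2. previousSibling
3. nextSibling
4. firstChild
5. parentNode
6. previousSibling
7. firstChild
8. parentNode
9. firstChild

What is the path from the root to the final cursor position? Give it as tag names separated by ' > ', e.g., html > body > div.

Answer: div > table > td

Derivation:
After 1 (firstChild): table
After 2 (previousSibling): table (no-op, stayed)
After 3 (nextSibling): article
After 4 (firstChild): tr
After 5 (parentNode): article
After 6 (previousSibling): table
After 7 (firstChild): td
After 8 (parentNode): table
After 9 (firstChild): td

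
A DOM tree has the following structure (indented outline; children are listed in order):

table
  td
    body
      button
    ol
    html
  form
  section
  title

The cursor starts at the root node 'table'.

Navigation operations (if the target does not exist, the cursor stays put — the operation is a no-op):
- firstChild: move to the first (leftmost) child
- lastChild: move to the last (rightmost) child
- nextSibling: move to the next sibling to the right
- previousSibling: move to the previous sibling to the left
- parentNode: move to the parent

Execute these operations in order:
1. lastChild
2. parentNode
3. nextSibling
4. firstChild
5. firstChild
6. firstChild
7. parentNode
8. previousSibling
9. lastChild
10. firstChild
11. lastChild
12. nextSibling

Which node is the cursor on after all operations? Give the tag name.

Answer: button

Derivation:
After 1 (lastChild): title
After 2 (parentNode): table
After 3 (nextSibling): table (no-op, stayed)
After 4 (firstChild): td
After 5 (firstChild): body
After 6 (firstChild): button
After 7 (parentNode): body
After 8 (previousSibling): body (no-op, stayed)
After 9 (lastChild): button
After 10 (firstChild): button (no-op, stayed)
After 11 (lastChild): button (no-op, stayed)
After 12 (nextSibling): button (no-op, stayed)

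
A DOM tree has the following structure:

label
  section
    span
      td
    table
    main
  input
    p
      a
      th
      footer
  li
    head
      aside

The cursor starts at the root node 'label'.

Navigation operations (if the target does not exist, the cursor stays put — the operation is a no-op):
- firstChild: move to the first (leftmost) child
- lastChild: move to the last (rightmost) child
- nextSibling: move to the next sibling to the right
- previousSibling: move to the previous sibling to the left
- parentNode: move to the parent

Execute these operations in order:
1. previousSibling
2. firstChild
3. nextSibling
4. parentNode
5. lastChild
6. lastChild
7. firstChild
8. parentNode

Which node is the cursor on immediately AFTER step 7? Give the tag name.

After 1 (previousSibling): label (no-op, stayed)
After 2 (firstChild): section
After 3 (nextSibling): input
After 4 (parentNode): label
After 5 (lastChild): li
After 6 (lastChild): head
After 7 (firstChild): aside

Answer: aside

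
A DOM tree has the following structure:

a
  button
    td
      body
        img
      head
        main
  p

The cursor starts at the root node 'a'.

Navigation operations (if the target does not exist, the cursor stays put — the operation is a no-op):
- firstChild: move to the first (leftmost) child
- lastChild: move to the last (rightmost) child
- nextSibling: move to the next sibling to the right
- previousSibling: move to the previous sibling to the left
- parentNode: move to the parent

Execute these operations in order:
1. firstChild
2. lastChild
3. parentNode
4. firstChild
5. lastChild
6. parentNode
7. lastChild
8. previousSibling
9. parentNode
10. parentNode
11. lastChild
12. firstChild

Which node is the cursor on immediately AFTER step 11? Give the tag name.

Answer: td

Derivation:
After 1 (firstChild): button
After 2 (lastChild): td
After 3 (parentNode): button
After 4 (firstChild): td
After 5 (lastChild): head
After 6 (parentNode): td
After 7 (lastChild): head
After 8 (previousSibling): body
After 9 (parentNode): td
After 10 (parentNode): button
After 11 (lastChild): td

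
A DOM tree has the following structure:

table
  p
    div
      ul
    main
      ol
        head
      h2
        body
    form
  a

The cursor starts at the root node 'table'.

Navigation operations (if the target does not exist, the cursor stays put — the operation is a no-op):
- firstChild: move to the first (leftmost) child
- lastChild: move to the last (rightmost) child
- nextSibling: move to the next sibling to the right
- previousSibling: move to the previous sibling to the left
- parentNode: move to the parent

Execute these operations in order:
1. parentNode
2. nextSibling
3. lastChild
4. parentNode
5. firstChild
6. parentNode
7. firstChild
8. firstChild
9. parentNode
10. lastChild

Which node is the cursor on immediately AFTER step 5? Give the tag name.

After 1 (parentNode): table (no-op, stayed)
After 2 (nextSibling): table (no-op, stayed)
After 3 (lastChild): a
After 4 (parentNode): table
After 5 (firstChild): p

Answer: p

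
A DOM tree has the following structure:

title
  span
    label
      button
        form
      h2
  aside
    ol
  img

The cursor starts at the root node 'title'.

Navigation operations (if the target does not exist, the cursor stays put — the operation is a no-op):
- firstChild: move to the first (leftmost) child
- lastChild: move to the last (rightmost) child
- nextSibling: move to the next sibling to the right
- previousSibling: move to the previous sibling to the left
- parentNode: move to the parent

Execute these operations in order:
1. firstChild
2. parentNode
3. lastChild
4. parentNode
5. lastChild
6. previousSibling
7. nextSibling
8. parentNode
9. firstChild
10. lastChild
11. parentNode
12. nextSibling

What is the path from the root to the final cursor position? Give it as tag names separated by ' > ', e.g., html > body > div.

Answer: title > aside

Derivation:
After 1 (firstChild): span
After 2 (parentNode): title
After 3 (lastChild): img
After 4 (parentNode): title
After 5 (lastChild): img
After 6 (previousSibling): aside
After 7 (nextSibling): img
After 8 (parentNode): title
After 9 (firstChild): span
After 10 (lastChild): label
After 11 (parentNode): span
After 12 (nextSibling): aside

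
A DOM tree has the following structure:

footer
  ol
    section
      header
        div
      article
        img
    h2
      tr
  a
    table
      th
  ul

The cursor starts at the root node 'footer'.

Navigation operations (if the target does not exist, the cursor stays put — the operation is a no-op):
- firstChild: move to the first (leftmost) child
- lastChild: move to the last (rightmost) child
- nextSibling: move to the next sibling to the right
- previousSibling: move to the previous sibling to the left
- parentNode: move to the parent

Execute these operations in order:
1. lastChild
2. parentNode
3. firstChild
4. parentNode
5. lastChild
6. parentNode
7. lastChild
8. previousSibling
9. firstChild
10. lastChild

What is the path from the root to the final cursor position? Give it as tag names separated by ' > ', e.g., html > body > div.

Answer: footer > a > table > th

Derivation:
After 1 (lastChild): ul
After 2 (parentNode): footer
After 3 (firstChild): ol
After 4 (parentNode): footer
After 5 (lastChild): ul
After 6 (parentNode): footer
After 7 (lastChild): ul
After 8 (previousSibling): a
After 9 (firstChild): table
After 10 (lastChild): th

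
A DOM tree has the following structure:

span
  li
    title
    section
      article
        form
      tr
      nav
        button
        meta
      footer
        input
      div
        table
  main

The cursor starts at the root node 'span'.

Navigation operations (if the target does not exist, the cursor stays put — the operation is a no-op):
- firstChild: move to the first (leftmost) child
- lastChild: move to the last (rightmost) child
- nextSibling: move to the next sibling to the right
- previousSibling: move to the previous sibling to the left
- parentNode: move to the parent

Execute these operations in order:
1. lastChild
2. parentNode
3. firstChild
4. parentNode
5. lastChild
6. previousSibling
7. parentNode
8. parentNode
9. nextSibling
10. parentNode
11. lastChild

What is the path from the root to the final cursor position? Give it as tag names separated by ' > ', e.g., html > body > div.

Answer: span > main

Derivation:
After 1 (lastChild): main
After 2 (parentNode): span
After 3 (firstChild): li
After 4 (parentNode): span
After 5 (lastChild): main
After 6 (previousSibling): li
After 7 (parentNode): span
After 8 (parentNode): span (no-op, stayed)
After 9 (nextSibling): span (no-op, stayed)
After 10 (parentNode): span (no-op, stayed)
After 11 (lastChild): main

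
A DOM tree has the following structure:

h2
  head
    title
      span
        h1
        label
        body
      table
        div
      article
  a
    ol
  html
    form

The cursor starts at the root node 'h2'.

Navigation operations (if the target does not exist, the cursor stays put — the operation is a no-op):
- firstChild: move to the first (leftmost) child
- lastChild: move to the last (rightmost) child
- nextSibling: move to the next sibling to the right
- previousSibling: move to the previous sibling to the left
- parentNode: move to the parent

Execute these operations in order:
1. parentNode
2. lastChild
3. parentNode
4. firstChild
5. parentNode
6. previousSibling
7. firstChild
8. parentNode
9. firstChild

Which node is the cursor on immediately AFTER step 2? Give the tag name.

After 1 (parentNode): h2 (no-op, stayed)
After 2 (lastChild): html

Answer: html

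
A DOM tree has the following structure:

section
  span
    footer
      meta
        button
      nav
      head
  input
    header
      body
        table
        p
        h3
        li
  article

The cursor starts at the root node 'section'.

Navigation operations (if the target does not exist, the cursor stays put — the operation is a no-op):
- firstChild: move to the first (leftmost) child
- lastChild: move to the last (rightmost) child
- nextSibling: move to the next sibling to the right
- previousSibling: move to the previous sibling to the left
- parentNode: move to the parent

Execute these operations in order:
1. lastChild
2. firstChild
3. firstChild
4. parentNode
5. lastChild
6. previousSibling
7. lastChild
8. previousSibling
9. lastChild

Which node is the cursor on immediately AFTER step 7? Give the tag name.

After 1 (lastChild): article
After 2 (firstChild): article (no-op, stayed)
After 3 (firstChild): article (no-op, stayed)
After 4 (parentNode): section
After 5 (lastChild): article
After 6 (previousSibling): input
After 7 (lastChild): header

Answer: header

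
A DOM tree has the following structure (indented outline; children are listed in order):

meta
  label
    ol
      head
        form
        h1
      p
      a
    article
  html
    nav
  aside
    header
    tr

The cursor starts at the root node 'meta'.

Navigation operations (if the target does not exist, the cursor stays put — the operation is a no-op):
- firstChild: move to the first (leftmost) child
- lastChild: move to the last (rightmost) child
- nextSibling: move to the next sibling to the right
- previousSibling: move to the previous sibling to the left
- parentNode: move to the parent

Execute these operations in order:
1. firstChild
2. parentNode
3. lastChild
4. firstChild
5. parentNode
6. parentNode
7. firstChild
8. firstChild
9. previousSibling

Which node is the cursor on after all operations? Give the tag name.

Answer: ol

Derivation:
After 1 (firstChild): label
After 2 (parentNode): meta
After 3 (lastChild): aside
After 4 (firstChild): header
After 5 (parentNode): aside
After 6 (parentNode): meta
After 7 (firstChild): label
After 8 (firstChild): ol
After 9 (previousSibling): ol (no-op, stayed)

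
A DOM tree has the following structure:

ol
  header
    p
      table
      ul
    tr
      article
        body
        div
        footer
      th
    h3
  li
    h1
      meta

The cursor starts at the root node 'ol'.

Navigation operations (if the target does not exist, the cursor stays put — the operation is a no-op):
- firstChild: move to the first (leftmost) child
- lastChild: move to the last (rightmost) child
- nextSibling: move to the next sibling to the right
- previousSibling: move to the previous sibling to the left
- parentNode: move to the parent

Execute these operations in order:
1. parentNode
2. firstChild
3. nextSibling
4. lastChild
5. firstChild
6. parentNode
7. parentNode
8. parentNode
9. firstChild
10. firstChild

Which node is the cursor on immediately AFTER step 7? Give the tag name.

Answer: li

Derivation:
After 1 (parentNode): ol (no-op, stayed)
After 2 (firstChild): header
After 3 (nextSibling): li
After 4 (lastChild): h1
After 5 (firstChild): meta
After 6 (parentNode): h1
After 7 (parentNode): li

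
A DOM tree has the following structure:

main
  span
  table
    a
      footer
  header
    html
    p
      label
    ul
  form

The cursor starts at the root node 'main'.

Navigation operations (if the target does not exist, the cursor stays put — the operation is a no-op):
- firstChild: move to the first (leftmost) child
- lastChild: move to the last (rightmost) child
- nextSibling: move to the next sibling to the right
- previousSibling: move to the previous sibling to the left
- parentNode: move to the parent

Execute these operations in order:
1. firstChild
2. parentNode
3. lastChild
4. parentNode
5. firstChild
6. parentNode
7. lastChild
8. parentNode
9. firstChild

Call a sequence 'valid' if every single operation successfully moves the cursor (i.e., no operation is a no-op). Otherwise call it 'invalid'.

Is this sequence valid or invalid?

Answer: valid

Derivation:
After 1 (firstChild): span
After 2 (parentNode): main
After 3 (lastChild): form
After 4 (parentNode): main
After 5 (firstChild): span
After 6 (parentNode): main
After 7 (lastChild): form
After 8 (parentNode): main
After 9 (firstChild): span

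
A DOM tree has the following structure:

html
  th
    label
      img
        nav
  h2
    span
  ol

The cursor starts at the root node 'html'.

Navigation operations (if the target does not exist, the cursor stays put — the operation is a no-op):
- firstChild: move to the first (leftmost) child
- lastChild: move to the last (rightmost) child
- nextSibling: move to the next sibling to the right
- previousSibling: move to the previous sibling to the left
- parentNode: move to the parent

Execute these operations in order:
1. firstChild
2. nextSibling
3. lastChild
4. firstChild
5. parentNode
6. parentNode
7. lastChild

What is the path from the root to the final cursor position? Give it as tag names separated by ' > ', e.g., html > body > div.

Answer: html > ol

Derivation:
After 1 (firstChild): th
After 2 (nextSibling): h2
After 3 (lastChild): span
After 4 (firstChild): span (no-op, stayed)
After 5 (parentNode): h2
After 6 (parentNode): html
After 7 (lastChild): ol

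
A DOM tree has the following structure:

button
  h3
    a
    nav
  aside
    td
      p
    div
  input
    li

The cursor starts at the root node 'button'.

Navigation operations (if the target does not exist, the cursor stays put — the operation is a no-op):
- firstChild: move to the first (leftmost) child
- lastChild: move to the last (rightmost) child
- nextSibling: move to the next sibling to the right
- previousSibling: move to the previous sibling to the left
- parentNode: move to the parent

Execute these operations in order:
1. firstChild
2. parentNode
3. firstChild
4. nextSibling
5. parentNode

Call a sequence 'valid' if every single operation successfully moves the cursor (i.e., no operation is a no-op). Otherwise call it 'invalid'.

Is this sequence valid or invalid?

After 1 (firstChild): h3
After 2 (parentNode): button
After 3 (firstChild): h3
After 4 (nextSibling): aside
After 5 (parentNode): button

Answer: valid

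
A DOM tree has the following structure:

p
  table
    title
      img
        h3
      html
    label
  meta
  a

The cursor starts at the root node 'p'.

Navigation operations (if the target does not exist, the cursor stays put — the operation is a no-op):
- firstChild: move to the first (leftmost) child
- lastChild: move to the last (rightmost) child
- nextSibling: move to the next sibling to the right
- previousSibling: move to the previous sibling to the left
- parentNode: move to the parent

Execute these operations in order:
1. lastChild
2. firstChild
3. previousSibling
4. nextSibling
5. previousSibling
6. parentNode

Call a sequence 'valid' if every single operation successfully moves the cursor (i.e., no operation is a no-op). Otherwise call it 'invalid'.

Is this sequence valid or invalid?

After 1 (lastChild): a
After 2 (firstChild): a (no-op, stayed)
After 3 (previousSibling): meta
After 4 (nextSibling): a
After 5 (previousSibling): meta
After 6 (parentNode): p

Answer: invalid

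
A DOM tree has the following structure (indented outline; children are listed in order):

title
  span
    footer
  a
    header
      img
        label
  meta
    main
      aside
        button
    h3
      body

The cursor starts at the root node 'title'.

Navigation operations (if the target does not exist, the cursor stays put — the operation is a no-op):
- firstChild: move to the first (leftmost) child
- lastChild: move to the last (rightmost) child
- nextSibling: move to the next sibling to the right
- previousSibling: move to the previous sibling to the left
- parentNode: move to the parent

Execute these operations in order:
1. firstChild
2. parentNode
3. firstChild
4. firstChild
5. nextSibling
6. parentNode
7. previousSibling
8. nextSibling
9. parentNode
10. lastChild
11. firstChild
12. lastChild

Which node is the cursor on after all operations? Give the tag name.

After 1 (firstChild): span
After 2 (parentNode): title
After 3 (firstChild): span
After 4 (firstChild): footer
After 5 (nextSibling): footer (no-op, stayed)
After 6 (parentNode): span
After 7 (previousSibling): span (no-op, stayed)
After 8 (nextSibling): a
After 9 (parentNode): title
After 10 (lastChild): meta
After 11 (firstChild): main
After 12 (lastChild): aside

Answer: aside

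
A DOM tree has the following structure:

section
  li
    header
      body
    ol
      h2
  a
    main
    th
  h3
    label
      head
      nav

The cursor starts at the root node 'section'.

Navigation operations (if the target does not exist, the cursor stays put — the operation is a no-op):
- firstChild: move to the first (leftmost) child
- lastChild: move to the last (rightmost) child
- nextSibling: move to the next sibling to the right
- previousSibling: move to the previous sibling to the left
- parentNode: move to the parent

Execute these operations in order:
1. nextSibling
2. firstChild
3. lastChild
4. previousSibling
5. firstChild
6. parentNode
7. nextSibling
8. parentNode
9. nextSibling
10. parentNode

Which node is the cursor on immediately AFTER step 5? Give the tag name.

After 1 (nextSibling): section (no-op, stayed)
After 2 (firstChild): li
After 3 (lastChild): ol
After 4 (previousSibling): header
After 5 (firstChild): body

Answer: body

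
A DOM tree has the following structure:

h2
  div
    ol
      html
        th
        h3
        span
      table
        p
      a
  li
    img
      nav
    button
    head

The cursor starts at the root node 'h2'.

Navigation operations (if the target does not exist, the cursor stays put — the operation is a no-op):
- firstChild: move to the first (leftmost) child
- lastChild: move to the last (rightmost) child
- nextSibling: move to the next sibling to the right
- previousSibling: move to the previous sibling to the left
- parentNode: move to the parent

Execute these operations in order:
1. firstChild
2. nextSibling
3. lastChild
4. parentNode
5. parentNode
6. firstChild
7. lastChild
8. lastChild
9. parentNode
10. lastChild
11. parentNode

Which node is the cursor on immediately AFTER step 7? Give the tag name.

After 1 (firstChild): div
After 2 (nextSibling): li
After 3 (lastChild): head
After 4 (parentNode): li
After 5 (parentNode): h2
After 6 (firstChild): div
After 7 (lastChild): ol

Answer: ol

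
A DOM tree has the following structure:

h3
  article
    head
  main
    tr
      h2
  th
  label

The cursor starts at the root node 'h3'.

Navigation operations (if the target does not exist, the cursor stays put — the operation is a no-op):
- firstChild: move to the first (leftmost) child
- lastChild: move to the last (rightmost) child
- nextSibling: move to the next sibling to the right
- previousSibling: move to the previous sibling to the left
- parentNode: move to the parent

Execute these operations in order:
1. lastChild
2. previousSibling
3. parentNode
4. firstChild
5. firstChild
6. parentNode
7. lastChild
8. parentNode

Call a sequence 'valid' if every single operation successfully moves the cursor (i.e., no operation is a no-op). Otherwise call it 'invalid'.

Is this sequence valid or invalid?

After 1 (lastChild): label
After 2 (previousSibling): th
After 3 (parentNode): h3
After 4 (firstChild): article
After 5 (firstChild): head
After 6 (parentNode): article
After 7 (lastChild): head
After 8 (parentNode): article

Answer: valid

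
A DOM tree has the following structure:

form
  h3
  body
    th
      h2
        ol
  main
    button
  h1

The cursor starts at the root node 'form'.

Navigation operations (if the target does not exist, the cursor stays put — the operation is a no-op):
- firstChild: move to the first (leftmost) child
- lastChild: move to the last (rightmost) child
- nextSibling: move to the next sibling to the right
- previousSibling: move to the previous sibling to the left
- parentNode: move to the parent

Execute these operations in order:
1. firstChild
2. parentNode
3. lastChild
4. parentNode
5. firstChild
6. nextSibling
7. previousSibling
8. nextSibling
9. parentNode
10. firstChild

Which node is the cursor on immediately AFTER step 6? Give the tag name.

Answer: body

Derivation:
After 1 (firstChild): h3
After 2 (parentNode): form
After 3 (lastChild): h1
After 4 (parentNode): form
After 5 (firstChild): h3
After 6 (nextSibling): body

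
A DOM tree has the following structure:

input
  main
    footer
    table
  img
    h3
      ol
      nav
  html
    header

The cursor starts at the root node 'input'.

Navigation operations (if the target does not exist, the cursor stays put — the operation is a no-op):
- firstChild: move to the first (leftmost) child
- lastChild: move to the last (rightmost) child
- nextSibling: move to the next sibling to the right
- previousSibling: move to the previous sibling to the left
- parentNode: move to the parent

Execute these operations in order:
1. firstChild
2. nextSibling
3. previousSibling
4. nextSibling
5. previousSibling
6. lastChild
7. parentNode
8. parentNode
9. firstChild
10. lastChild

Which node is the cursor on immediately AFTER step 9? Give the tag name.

After 1 (firstChild): main
After 2 (nextSibling): img
After 3 (previousSibling): main
After 4 (nextSibling): img
After 5 (previousSibling): main
After 6 (lastChild): table
After 7 (parentNode): main
After 8 (parentNode): input
After 9 (firstChild): main

Answer: main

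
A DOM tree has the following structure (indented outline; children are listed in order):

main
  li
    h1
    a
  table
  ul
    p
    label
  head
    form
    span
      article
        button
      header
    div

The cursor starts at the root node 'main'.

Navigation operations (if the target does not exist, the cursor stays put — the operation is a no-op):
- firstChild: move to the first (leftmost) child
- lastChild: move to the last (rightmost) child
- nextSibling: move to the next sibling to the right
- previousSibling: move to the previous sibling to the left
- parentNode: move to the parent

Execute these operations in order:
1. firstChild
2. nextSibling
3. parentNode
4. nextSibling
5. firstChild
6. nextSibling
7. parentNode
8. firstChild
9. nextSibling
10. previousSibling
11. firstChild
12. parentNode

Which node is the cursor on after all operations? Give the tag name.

Answer: li

Derivation:
After 1 (firstChild): li
After 2 (nextSibling): table
After 3 (parentNode): main
After 4 (nextSibling): main (no-op, stayed)
After 5 (firstChild): li
After 6 (nextSibling): table
After 7 (parentNode): main
After 8 (firstChild): li
After 9 (nextSibling): table
After 10 (previousSibling): li
After 11 (firstChild): h1
After 12 (parentNode): li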